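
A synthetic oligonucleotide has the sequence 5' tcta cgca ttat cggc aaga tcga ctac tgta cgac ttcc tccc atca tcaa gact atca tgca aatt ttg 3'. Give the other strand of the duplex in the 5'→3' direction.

The complement of TCTACGCATTATCGGCAAGATCGACTACTGTACGACTTCCTCCCATCATCAAGACTATCATGCAAATTTTG is AGATGCGTAATAGCCGTTCTAGCTGATGACATGCTGAAGGAGGGTAGTAGTTCTGATAGTACGTTTAAAAC (A↔T, G↔C). DNA strands are antiparallel, so the complementary strand runs 3'→5'; reversing gives the 5'→3' form.

5'-CAAAATTTGCATGATAGTCTTGATGATGGGAGGAAGTCGTACAGTAGTCGATCTTGCCGATAATGCGTAGA-3'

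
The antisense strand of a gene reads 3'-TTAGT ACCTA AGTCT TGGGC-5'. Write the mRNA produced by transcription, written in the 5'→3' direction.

Reading the template 3'→5' as shown, RNA polymerase pairs each base (A→U, T→A, G↔C) to build mRNA 5'→3' directly.

5'-AAUCAUGGAUUCAGAACCCG-3'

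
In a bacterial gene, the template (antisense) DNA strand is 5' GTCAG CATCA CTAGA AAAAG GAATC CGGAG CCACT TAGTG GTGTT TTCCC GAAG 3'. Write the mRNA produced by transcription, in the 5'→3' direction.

5′-CUUCGGGAAAACACCACUAAGUGGCUCCGGAUUCCUUUUUCUAGUGAUGCUGAC-3′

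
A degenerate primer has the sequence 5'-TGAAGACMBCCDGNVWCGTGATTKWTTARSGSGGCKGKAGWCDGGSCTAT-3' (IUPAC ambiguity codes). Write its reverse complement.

Standard pairs A↔T, G↔C; ambiguity codes pair R↔Y, M↔K, W↔W, S↔S, B↔V, D↔H, N↔N. Complement (ACTTCTGKVGGHCNBWGCACTAAMWAATYSCSCCGMCMTCWGHCCSGATA), then reverse for 5'→3'.

5'-ATAGSCCHGWCTMCMGCCSCSYTAAWMAATCACGWBNCHGGVKGTCTTCA-3'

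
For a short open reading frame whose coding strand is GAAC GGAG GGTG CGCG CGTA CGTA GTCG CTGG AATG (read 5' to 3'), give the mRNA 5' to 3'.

The mRNA is synthesized from the template strand, so it matches the coding strand with T replaced by U.

5'-GAACGGAGGGUGCGCGCGUACGUAGUCGCUGGAAUG-3'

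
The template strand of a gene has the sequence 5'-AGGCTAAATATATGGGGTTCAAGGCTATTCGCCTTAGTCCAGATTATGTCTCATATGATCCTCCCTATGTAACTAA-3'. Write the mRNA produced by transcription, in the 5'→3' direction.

5'-UUAGUUACAUAGGGAGGAUCAUAUGAGACAUAAUCUGGACUAAGGCGAAUAGCCUUGAACCCCAUAUAUUUAGCCU-3'

RNA polymerase reads the template 3'→5' and synthesizes mRNA 5'→3' by base-pairing (A→U, T→A, G↔C). The complement of the template is TCCGATTTATATACCCCAAGTTCCGATAAGCGGAATCAGGTCTAATACAGAGTATACTAGGAGGGATACATTGATT; antiparallel, so 5'→3' the coding strand is TTAGTTACATAGGGAGGATCATATGAGACATAATCTGGACTAAGGCGAATAGCCTTGAACCCCATATATTTAGCCT. Replace T with U for the mRNA.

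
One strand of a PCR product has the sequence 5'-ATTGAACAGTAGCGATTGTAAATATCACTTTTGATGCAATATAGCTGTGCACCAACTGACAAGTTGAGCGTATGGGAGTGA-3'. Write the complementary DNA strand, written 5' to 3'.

5'-TCACTCCCATACGCTCAACTTGTCAGTTGGTGCACAGCTATATTGCATCAAAAGTGATATTTACAATCGCTACTGTTCAAT-3'

Pairing A↔T and G↔C gives TAACTTGTCATCGCTAACATTTATAGTGAAAACTACGTTATATCGACACGTGGTTGACTGTTCAACTCGCATACCCTCACT, running 3'→5'. Reverse for the 5'→3' convention.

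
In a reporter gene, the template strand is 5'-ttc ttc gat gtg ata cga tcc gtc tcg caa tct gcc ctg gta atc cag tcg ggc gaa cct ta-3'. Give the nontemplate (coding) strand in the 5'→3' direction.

The coding strand is complementary and antiparallel to the template: take the complement (A↔T, G↔C) and reverse.

5'-TAAGGTTCGCCCGACTGGATTACCAGGGCAGATTGCGAGACGGATCGTATCACATCGAAGAA-3'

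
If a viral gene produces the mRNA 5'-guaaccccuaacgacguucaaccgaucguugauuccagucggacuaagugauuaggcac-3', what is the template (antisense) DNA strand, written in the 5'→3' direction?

Replace U with T to get the coding DNA strand: GTAACCCCTAACGACGTTCAACCGATCGTTGATTCCAGTCGGACTAAGTGATTAGGCAC. The template strand is its reverse complement (complement CATTGGGGATTGCTGCAAGTTGGCTAGCAACTAAGGTCAGCCTGATTCACTAATCCGTG, then reverse).

5'-GTGCCTAATCACTTAGTCCGACTGGAATCAACGATCGGTTGAACGTCGTTAGGGGTTAC-3'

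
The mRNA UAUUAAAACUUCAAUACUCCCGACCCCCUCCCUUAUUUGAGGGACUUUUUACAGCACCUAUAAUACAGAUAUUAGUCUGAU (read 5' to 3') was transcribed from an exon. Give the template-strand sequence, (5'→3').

5′-ATCAGACTAATATCTGTATTATAGGTGCTGTAAAAAGTCCCTCAAATAAGGGAGGGGGTCGGGAGTATTGAAGTTTTAATA-3′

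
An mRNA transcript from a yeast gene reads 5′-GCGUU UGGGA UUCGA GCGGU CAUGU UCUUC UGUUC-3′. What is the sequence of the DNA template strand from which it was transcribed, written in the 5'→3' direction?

5'-GAACAGAAGAACATGACCGCTCGAATCCCAAACGC-3'

Replace U with T to get the coding DNA strand: GCGTTTGGGATTCGAGCGGTCATGTTCTTCTGTTC. The template strand is its reverse complement (complement CGCAAACCCTAAGCTCGCCAGTACAAGAAGACAAG, then reverse).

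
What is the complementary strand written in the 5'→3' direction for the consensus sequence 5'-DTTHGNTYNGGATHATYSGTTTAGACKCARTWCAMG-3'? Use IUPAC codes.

Standard pairs A↔T, G↔C; ambiguity codes pair R↔Y, M↔K, W↔W, S↔S, D↔H, N↔N. Complement (HAADCNARNCCTADTARSCAAATCTGMGTYAWGTKC), then reverse for 5'→3'.

5'-CKTGWAYTGMGTCTAAACSRATDATCCNRANCDAAH-3'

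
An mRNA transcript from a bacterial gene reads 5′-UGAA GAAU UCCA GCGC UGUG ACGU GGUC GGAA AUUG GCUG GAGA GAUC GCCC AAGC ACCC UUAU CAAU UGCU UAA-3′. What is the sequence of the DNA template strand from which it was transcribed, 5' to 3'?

5'-TTAAGCAATTGATAAGGGTGCTTGGGCGATCTCTCCAGCCAATTTCCGACCACGTCACAGCGCTGGAATTCTTCA-3'

Replace U with T to get the coding DNA strand: TGAAGAATTCCAGCGCTGTGACGTGGTCGGAAATTGGCTGGAGAGATCGCCCAAGCACCCTTATCAATTGCTTAA. The template strand is its reverse complement (complement ACTTCTTAAGGTCGCGACACTGCACCAGCCTTTAACCGACCTCTCTAGCGGGTTCGTGGGAATAGTTAACGAATT, then reverse).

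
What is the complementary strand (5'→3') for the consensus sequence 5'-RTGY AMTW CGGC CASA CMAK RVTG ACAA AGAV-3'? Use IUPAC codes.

5'-BTCTTTGTCABYMTKGTSTGGCCGWAKTRCAY-3'

Standard pairs A↔T, G↔C; ambiguity codes pair R↔Y, M↔K, W↔W, S↔S, V↔B. Complement (YACRTKAWGCCGGTSTGKTMYBACTGTTTCTB), then reverse for 5'→3'.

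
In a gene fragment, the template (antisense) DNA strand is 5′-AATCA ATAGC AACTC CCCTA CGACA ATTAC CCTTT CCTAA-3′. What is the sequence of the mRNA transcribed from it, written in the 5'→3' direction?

RNA polymerase reads the template 3'→5' and synthesizes mRNA 5'→3' by base-pairing (A→U, T→A, G↔C). The complement of the template is TTAGTTATCGTTGAGGGGATGCTGTTAATGGGAAAGGATT; antiparallel, so 5'→3' the coding strand is TTAGGAAAGGGTAATTGTCGTAGGGGAGTTGCTATTGATT. Replace T with U for the mRNA.

5'-UUAGGAAAGGGUAAUUGUCGUAGGGGAGUUGCUAUUGAUU-3'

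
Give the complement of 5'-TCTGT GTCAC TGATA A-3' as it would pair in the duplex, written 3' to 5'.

3'-AGACACAGTGACTATT-5'

Base-pairing A↔T, G↔C gives the complement. The complementary strand is antiparallel, so paired with a 5'→3' strand it runs 3'→5'.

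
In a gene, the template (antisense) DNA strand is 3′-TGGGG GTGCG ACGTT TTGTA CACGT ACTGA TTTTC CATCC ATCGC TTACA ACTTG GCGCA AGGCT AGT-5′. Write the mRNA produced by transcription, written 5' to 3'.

5′-ACCCCCACGCUGCAAAACAUGUGCAUGACUAAAAGGUAGGUAGCGAAUGUUGAACCGCGUUCCGAUCA-3′

Reading the template 3'→5' as shown, RNA polymerase pairs each base (A→U, T→A, G↔C) to build mRNA 5'→3' directly.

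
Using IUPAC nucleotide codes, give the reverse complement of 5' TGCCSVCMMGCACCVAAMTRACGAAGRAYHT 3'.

5'-ADRTYCTTCGTYAKTTBGGTGCKKGBSGGCA-3'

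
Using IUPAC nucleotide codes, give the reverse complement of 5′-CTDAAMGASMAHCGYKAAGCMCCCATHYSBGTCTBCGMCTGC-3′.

Standard pairs A↔T, G↔C; ambiguity codes pair Y↔R, M↔K, S↔S, B↔V, D↔H. Complement (GAHTTKCTSKTDGCRMTTCGKGGGTADRSVCAGAVGCKGACG), then reverse for 5'→3'.

5′-GCAGKCGVAGACVSRDATGGGKGCTTMRCGDTKSTCKTTHAG-3′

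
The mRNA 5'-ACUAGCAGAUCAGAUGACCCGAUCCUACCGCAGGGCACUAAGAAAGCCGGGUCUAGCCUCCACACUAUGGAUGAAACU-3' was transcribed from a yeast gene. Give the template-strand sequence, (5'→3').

5'-AGTTTCATCCATAGTGTGGAGGCTAGACCCGGCTTTCTTAGTGCCCTGCGGTAGGATCGGGTCATCTGATCTGCTAGT-3'

Replace U with T to get the coding DNA strand: ACTAGCAGATCAGATGACCCGATCCTACCGCAGGGCACTAAGAAAGCCGGGTCTAGCCTCCACACTATGGATGAAACT. The template strand is its reverse complement (complement TGATCGTCTAGTCTACTGGGCTAGGATGGCGTCCCGTGATTCTTTCGGCCCAGATCGGAGGTGTGATACCTACTTTGA, then reverse).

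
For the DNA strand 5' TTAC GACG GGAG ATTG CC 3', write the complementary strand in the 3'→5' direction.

3'-AATGCTGCCCTCTAACGG-5'

Base-pairing A↔T, G↔C gives the complement. The complementary strand is antiparallel, so paired with a 5'→3' strand it runs 3'→5'.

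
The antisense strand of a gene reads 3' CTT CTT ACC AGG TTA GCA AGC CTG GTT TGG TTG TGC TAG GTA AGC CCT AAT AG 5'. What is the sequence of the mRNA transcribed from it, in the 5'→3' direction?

Reading the template 3'→5' as shown, RNA polymerase pairs each base (A→U, T→A, G↔C) to build mRNA 5'→3' directly.

5'-GAAGAAUGGUCCAAUCGUUCGGACCAAACCAACACGAUCCAUUCGGGAUUAUC-3'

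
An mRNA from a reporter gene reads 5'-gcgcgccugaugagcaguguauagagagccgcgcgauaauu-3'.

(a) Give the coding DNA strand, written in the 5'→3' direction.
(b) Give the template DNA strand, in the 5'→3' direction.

(a) The coding strand matches the mRNA with U→T.
(b) The template strand is the reverse complement of the coding strand.

(a) 5'-GCGCGCCTGATGAGCAGTGTATAGAGAGCCGCGCGATAATT-3'
(b) 5'-AATTATCGCGCGGCTCTCTATACACTGCTCATCAGGCGCGC-3'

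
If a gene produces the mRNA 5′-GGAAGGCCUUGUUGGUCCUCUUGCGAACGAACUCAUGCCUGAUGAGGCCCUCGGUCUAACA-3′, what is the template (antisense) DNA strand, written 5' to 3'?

5'-TGTTAGACCGAGGGCCTCATCAGGCATGAGTTCGTTCGCAAGAGGACCAACAAGGCCTTCC-3'

Replace U with T to get the coding DNA strand: GGAAGGCCTTGTTGGTCCTCTTGCGAACGAACTCATGCCTGATGAGGCCCTCGGTCTAACA. The template strand is its reverse complement (complement CCTTCCGGAACAACCAGGAGAACGCTTGCTTGAGTACGGACTACTCCGGGAGCCAGATTGT, then reverse).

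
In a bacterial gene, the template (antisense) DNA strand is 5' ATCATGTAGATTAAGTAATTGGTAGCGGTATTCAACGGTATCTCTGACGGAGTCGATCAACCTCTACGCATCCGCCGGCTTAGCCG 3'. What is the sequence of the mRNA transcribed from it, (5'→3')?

5′-CGGCUAAGCCGGCGGAUGCGUAGAGGUUGAUCGACUCCGUCAGAGAUACCGUUGAAUACCGCUACCAAUUACUUAAUCUACAUGAU-3′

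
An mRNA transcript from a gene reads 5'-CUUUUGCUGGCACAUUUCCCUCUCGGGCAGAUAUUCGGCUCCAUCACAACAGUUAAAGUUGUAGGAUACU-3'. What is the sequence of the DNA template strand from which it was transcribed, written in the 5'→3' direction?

5'-AGTATCCTACAACTTTAACTGTTGTGATGGAGCCGAATATCTGCCCGAGAGGGAAATGTGCCAGCAAAAG-3'

Replace U with T to get the coding DNA strand: CTTTTGCTGGCACATTTCCCTCTCGGGCAGATATTCGGCTCCATCACAACAGTTAAAGTTGTAGGATACT. The template strand is its reverse complement (complement GAAAACGACCGTGTAAAGGGAGAGCCCGTCTATAAGCCGAGGTAGTGTTGTCAATTTCAACATCCTATGA, then reverse).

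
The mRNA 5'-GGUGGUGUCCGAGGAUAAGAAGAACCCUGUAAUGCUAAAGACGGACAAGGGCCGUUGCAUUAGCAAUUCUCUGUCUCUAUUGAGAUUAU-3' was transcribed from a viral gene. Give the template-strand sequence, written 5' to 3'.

5'-ATAATCTCAATAGAGACAGAGAATTGCTAATGCAACGGCCCTTGTCCGTCTTTAGCATTACAGGGTTCTTCTTATCCTCGGACACCACC-3'

Replace U with T to get the coding DNA strand: GGTGGTGTCCGAGGATAAGAAGAACCCTGTAATGCTAAAGACGGACAAGGGCCGTTGCATTAGCAATTCTCTGTCTCTATTGAGATTAT. The template strand is its reverse complement (complement CCACCACAGGCTCCTATTCTTCTTGGGACATTACGATTTCTGCCTGTTCCCGGCAACGTAATCGTTAAGAGACAGAGATAACTCTAATA, then reverse).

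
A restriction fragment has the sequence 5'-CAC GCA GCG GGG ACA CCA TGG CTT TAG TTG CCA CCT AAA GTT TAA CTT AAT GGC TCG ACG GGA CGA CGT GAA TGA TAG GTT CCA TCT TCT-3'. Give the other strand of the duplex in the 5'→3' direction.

Pairing A↔T and G↔C gives GTGCGTCGCCCCTGTGGTACCGAAATCAACGGTGGATTTCAAATTGAATTACCGAGCTGCCCTGCTGCACTTACTATCCAAGGTAGAAGA, running 3'→5'. Reverse for the 5'→3' convention.

5'-AGAAGATGGAACCTATCATTCACGTCGTCCCGTCGAGCCATTAAGTTAAACTTTAGGTGGCAACTAAAGCCATGGTGTCCCCGCTGCGTG-3'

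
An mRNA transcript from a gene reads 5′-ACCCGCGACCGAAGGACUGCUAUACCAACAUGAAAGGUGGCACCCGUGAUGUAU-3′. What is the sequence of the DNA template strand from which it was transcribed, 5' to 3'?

Replace U with T to get the coding DNA strand: ACCCGCGACCGAAGGACTGCTATACCAACATGAAAGGTGGCACCCGTGATGTAT. The template strand is its reverse complement (complement TGGGCGCTGGCTTCCTGACGATATGGTTGTACTTTCCACCGTGGGCACTACATA, then reverse).

5'-ATACATCACGGGTGCCACCTTTCATGTTGGTATAGCAGTCCTTCGGTCGCGGGT-3'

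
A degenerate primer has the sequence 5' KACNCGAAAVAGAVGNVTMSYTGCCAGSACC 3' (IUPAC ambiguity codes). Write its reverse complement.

5'-GGTSCTGGCARSKABNCBTCTBTTTCGNGTM-3'

Standard pairs A↔T, G↔C; ambiguity codes pair Y↔R, M↔K, S↔S, V↔B, N↔N. Complement (MTGNGCTTTBTCTBCNBAKSRACGGTCSTGG), then reverse for 5'→3'.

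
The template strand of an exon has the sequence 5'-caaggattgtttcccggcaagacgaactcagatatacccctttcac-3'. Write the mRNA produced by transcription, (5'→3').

5'-GUGAAAGGGGUAUAUCUGAGUUCGUCUUGCCGGGAAACAAUCCUUG-3'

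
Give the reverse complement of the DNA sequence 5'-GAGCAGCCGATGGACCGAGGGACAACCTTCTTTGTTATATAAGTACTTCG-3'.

5'-CGAAGTACTTATATAACAAAGAAGGTTGTCCCTCGGTCCATCGGCTGCTC-3'

Reading the sequence 3'→5' and pairing each base (A↔T, G↔C) gives the reverse complement directly.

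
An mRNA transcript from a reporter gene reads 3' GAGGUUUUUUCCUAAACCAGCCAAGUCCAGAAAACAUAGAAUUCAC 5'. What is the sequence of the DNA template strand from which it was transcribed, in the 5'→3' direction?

5'-CTCCAAAAAAGGATTTGGTCGGTTCAGGTCTTTTGTATCTTAAGTG-3'

Written 5'→3' the mRNA is CACUUAAGAUACAAAAGACCUGAACCGACCAAAUCCUUUUUUGGAG, so the coding DNA strand is CACTTAAGATACAAAAGACCTGAACCGACCAAATCCTTTTTTGGAG. The template is its reverse complement.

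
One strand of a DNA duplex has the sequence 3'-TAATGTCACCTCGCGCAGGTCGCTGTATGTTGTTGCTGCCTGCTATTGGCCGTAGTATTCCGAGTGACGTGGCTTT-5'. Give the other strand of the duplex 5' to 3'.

5'-ATTACAGTGGAGCGCGTCCAGCGACATACAACAACGACGGACGATAACCGGCATCATAAGGCTCACTGCACCGAAA-3'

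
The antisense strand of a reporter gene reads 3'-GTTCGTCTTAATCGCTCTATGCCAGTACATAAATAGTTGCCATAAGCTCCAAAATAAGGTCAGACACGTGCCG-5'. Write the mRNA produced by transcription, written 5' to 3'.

5'-CAAGCAGAAUUAGCGAGAUACGGUCAUGUAUUUAUCAACGGUAUUCGAGGUUUUAUUCCAGUCUGUGCACGGC-3'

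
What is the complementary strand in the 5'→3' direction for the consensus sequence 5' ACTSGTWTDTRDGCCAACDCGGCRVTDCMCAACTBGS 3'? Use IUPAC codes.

5'-SCVAGTTGKGHABYGCCGHGTTGGCHYAHAWACSAGT-3'

Standard pairs A↔T, G↔C; ambiguity codes pair R↔Y, M↔K, W↔W, S↔S, B↔V, D↔H. Complement (TGASCAWAHAYHCGGTTGHGCCGYBAHGKGTTGAVCS), then reverse for 5'→3'.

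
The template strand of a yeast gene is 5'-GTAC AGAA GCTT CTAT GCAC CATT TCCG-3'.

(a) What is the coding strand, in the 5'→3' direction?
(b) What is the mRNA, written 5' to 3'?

(a) 5'-CGGAAATGGTGCATAGAAGCTTCTGTAC-3'
(b) 5'-CGGAAAUGGUGCAUAGAAGCUUCUGUAC-3'

(a) The coding strand is the reverse complement of the template: complement CATGTCTTCGAAGATACGTGGTAAAGGC, then reverse.
(b) mRNA has the coding-strand sequence with T→U.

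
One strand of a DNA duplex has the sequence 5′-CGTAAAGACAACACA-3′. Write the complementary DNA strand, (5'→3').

5'-TGTGTTGTCTTTACG-3'

The complement of CGTAAAGACAACACA is GCATTTCTGTTGTGT (A↔T, G↔C). DNA strands are antiparallel, so the complementary strand runs 3'→5'; reversing gives the 5'→3' form.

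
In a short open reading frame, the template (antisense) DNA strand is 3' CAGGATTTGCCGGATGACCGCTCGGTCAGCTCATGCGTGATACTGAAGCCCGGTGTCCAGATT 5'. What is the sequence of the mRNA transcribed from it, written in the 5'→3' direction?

5'-GUCCUAAACGGCCUACUGGCGAGCCAGUCGAGUACGCACUAUGACUUCGGGCCACAGGUCUAA-3'

Reading the template 3'→5' as shown, RNA polymerase pairs each base (A→U, T→A, G↔C) to build mRNA 5'→3' directly.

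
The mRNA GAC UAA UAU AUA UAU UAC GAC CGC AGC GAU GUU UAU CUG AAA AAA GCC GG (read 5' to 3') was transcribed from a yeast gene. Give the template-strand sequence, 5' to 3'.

5'-CCGGCTTTTTTCAGATAAACATCGCTGCGGTCGTAATATATATATTAGTC-3'

Replace U with T to get the coding DNA strand: GACTAATATATATATTACGACCGCAGCGATGTTTATCTGAAAAAAGCCGG. The template strand is its reverse complement (complement CTGATTATATATATAATGCTGGCGTCGCTACAAATAGACTTTTTTCGGCC, then reverse).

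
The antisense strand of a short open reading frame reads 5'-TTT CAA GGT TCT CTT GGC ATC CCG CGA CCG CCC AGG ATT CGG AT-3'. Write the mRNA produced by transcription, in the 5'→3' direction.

5'-AUCCGAAUCCUGGGCGGUCGCGGGAUGCCAAGAGAACCUUGAAA-3'

RNA polymerase reads the template 3'→5' and synthesizes mRNA 5'→3' by base-pairing (A→U, T→A, G↔C). The complement of the template is AAAGTTCCAAGAGAACCGTAGGGCGCTGGCGGGTCCTAAGCCTA; antiparallel, so 5'→3' the coding strand is ATCCGAATCCTGGGCGGTCGCGGGATGCCAAGAGAACCTTGAAA. Replace T with U for the mRNA.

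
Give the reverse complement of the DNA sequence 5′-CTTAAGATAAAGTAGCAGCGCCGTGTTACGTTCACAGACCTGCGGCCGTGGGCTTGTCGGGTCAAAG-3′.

Complement each base (A↔T, G↔C): GAATTCTATTTCATCGTCGCGGCACAATGCAAGTGTCTGGACGCCGGCACCCGAACAGCCCAGTTTC. Then reverse.

5'-CTTTGACCCGACAAGCCCACGGCCGCAGGTCTGTGAACGTAACACGGCGCTGCTACTTTATCTTAAG-3'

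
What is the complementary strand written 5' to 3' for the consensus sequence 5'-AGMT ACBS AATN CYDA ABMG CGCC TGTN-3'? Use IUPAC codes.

Standard pairs A↔T, G↔C; ambiguity codes pair Y↔R, M↔K, S↔S, B↔V, D↔H, N↔N. Complement (TCKATGVSTTANGRHTTVKCGCGGACAN), then reverse for 5'→3'.

5'-NACAGGCGCKVTTHRGNATTSVGTAKCT-3'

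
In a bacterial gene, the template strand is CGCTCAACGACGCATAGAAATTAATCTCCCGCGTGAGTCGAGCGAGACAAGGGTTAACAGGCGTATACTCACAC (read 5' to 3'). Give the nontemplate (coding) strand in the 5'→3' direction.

5'-GTGTGAGTATACGCCTGTTAACCCTTGTCTCGCTCGACTCACGCGGGAGATTAATTTCTATGCGTCGTTGAGCG-3'

The coding strand is complementary and antiparallel to the template: take the complement (A↔T, G↔C) and reverse.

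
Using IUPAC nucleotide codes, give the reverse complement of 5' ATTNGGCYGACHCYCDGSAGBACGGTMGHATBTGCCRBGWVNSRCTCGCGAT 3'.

Standard pairs A↔T, G↔C; ambiguity codes pair R↔Y, M↔K, W↔W, S↔S, B↔V, D↔H, N↔N. Complement (TAANCCGRCTGDGRGHCSTCVTGCCAKCDTAVACGGYVCWBNSYGAGCGCTA), then reverse for 5'→3'.

5'-ATCGCGAGYSNBWCVYGGCAVATDCKACCGTVCTSCHGRGDGTCRGCCNAAT-3'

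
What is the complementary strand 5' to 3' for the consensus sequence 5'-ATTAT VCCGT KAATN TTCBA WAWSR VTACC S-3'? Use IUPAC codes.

5'-SGGTABYSWTWTVGAANATTMACGGBATAAT-3'

Standard pairs A↔T, G↔C; ambiguity codes pair R↔Y, K↔M, W↔W, S↔S, B↔V, N↔N. Complement (TAATABGGCAMTTANAAGVTWTWSYBATGGS), then reverse for 5'→3'.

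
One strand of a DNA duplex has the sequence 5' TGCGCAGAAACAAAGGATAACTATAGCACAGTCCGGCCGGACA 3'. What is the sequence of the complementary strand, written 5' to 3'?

The complement of TGCGCAGAAACAAAGGATAACTATAGCACAGTCCGGCCGGACA is ACGCGTCTTTGTTTCCTATTGATATCGTGTCAGGCCGGCCTGT (A↔T, G↔C). DNA strands are antiparallel, so the complementary strand runs 3'→5'; reversing gives the 5'→3' form.

5'-TGTCCGGCCGGACTGTGCTATAGTTATCCTTTGTTTCTGCGCA-3'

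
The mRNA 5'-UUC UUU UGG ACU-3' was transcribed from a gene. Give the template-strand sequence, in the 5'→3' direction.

5′-AGTCCAAAAGAA-3′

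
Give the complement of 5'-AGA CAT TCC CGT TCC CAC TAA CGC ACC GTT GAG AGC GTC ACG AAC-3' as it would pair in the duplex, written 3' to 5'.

3'-TCTGTAAGGGCAAGGGTGATTGCGTGGCAACTCTCGCAGTGCTTG-5'

Base-pairing A↔T, G↔C gives the complement. The complementary strand is antiparallel, so paired with a 5'→3' strand it runs 3'→5'.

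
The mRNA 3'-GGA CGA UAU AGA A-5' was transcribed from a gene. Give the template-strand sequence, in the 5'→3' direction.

5'-CCTGCTATATCTT-3'

Written 5'→3' the mRNA is AAGAUAUAGCAGG, so the coding DNA strand is AAGATATAGCAGG. The template is its reverse complement.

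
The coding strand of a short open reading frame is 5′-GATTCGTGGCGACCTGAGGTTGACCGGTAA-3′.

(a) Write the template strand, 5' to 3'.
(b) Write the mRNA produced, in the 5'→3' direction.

(a) The template strand is the reverse complement of the coding strand: complement CTAAGCACCGCTGGACTCCAACTGGCCATT, then reverse.
(b) mRNA matches the coding strand with T→U.

(a) 5'-TTACCGGTCAACCTCAGGTCGCCACGAATC-3'
(b) 5'-GAUUCGUGGCGACCUGAGGUUGACCGGUAA-3'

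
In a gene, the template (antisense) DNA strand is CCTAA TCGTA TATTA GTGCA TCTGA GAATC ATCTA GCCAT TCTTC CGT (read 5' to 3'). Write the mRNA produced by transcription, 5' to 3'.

RNA polymerase reads the template 3'→5' and synthesizes mRNA 5'→3' by base-pairing (A→U, T→A, G↔C). The complement of the template is GGATTAGCATATAATCACGTAGACTCTTAGTAGATCGGTAAGAAGGCA; antiparallel, so 5'→3' the coding strand is ACGGAAGAATGGCTAGATGATTCTCAGATGCACTAATATACGATTAGG. Replace T with U for the mRNA.

5′-ACGGAAGAAUGGCUAGAUGAUUCUCAGAUGCACUAAUAUACGAUUAGG-3′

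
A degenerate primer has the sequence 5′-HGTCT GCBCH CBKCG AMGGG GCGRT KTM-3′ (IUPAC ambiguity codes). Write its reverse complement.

5'-KAMAYCGCCCCKTCGMVGDGVGCAGACD-3'

Standard pairs A↔T, G↔C; ambiguity codes pair R↔Y, M↔K, B↔V, H↔D. Complement (DCAGACGVGDGVMGCTKCCCCGCYAMAK), then reverse for 5'→3'.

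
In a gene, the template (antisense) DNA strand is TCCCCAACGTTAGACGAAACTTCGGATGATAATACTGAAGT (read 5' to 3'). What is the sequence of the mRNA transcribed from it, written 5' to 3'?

5'-ACUUCAGUAUUAUCAUCCGAAGUUUCGUCUAACGUUGGGGA-3'

RNA polymerase reads the template 3'→5' and synthesizes mRNA 5'→3' by base-pairing (A→U, T→A, G↔C). The complement of the template is AGGGGTTGCAATCTGCTTTGAAGCCTACTATTATGACTTCA; antiparallel, so 5'→3' the coding strand is ACTTCAGTATTATCATCCGAAGTTTCGTCTAACGTTGGGGA. Replace T with U for the mRNA.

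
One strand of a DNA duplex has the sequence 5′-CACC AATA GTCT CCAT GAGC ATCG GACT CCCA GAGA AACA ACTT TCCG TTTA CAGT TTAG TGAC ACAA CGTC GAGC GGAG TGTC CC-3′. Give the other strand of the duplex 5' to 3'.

5'-GGGACACTCCGCTCGACGTTGTGTCACTAAACTGTAAACGGAAAGTTGTTTCTCTGGGAGTCCGATGCTCATGGAGACTATTGGTG-3'

Pairing A↔T and G↔C gives GTGGTTATCAGAGGTACTCGTAGCCTGAGGGTCTCTTTGTTGAAAGGCAAATGTCAAATCACTGTGTTGCAGCTCGCCTCACAGGG, running 3'→5'. Reverse for the 5'→3' convention.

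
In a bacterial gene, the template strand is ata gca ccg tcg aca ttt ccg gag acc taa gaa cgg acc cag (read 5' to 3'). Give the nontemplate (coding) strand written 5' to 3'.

The coding strand is complementary and antiparallel to the template: take the complement (A↔T, G↔C) and reverse.

5'-CTGGGTCCGTTCTTAGGTCTCCGGAAATGTCGACGGTGCTAT-3'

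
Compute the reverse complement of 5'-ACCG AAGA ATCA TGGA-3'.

5'-TCCATGATTCTTCGGT-3'

Reading the sequence 3'→5' and pairing each base (A↔T, G↔C) gives the reverse complement directly.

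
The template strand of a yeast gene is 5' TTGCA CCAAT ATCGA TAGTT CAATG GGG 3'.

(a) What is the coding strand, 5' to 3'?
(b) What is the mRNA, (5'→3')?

(a) 5'-CCCCATTGAACTATCGATATTGGTGCAA-3'
(b) 5'-CCCCAUUGAACUAUCGAUAUUGGUGCAA-3'

(a) The coding strand is the reverse complement of the template: complement AACGTGGTTATAGCTATCAAGTTACCCC, then reverse.
(b) mRNA has the coding-strand sequence with T→U.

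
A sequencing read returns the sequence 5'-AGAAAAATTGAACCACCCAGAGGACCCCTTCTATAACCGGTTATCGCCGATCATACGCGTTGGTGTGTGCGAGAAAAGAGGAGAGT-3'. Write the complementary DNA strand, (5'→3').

The complement of AGAAAAATTGAACCACCCAGAGGACCCCTTCTATAACCGGTTATCGCCGATCATACGCGTTGGTGTGTGCGAGAAAAGAGGAGAGT is TCTTTTTAACTTGGTGGGTCTCCTGGGGAAGATATTGGCCAATAGCGGCTAGTATGCGCAACCACACACGCTCTTTTCTCCTCTCA (A↔T, G↔C). DNA strands are antiparallel, so the complementary strand runs 3'→5'; reversing gives the 5'→3' form.

5'-ACTCTCCTCTTTTCTCGCACACACCAACGCGTATGATCGGCGATAACCGGTTATAGAAGGGGTCCTCTGGGTGGTTCAATTTTTCT-3'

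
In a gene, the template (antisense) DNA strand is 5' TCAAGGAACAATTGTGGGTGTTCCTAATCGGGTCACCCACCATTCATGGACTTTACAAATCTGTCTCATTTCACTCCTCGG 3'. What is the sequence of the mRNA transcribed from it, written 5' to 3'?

5'-CCGAGGAGUGAAAUGAGACAGAUUUGUAAAGUCCAUGAAUGGUGGGUGACCCGAUUAGGAACACCCACAAUUGUUCCUUGA-3'

RNA polymerase reads the template 3'→5' and synthesizes mRNA 5'→3' by base-pairing (A→U, T→A, G↔C). The complement of the template is AGTTCCTTGTTAACACCCACAAGGATTAGCCCAGTGGGTGGTAAGTACCTGAAATGTTTAGACAGAGTAAAGTGAGGAGCC; antiparallel, so 5'→3' the coding strand is CCGAGGAGTGAAATGAGACAGATTTGTAAAGTCCATGAATGGTGGGTGACCCGATTAGGAACACCCACAATTGTTCCTTGA. Replace T with U for the mRNA.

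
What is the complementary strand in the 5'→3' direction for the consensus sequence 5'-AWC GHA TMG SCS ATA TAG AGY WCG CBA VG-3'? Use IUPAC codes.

5'-CBTVGCGWRCTCTATATSGSCKATDCGWT-3'

Standard pairs A↔T, G↔C; ambiguity codes pair Y↔R, M↔K, W↔W, S↔S, B↔V, H↔D. Complement (TWGCDTAKCSGSTATATCTCRWGCGVTBC), then reverse for 5'→3'.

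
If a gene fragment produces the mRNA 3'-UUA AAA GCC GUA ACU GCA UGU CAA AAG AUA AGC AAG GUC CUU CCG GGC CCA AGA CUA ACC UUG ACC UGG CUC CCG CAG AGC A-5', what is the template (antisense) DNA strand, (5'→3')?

Written 5'→3' the mRNA is ACGAGACGCCCUCGGUCCAGUUCCAAUCAGAACCCGGGCCUUCCUGGAACGAAUAGAAAACUGUACGUCAAUGCCGAAAAUU, so the coding DNA strand is ACGAGACGCCCTCGGTCCAGTTCCAATCAGAACCCGGGCCTTCCTGGAACGAATAGAAAACTGTACGTCAATGCCGAAAATT. The template is its reverse complement.

5'-AATTTTCGGCATTGACGTACAGTTTTCTATTCGTTCCAGGAAGGCCCGGGTTCTGATTGGAACTGGACCGAGGGCGTCTCGT-3'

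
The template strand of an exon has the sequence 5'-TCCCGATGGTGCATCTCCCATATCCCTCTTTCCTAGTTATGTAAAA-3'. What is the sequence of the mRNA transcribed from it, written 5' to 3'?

RNA polymerase reads the template 3'→5' and synthesizes mRNA 5'→3' by base-pairing (A→U, T→A, G↔C). The complement of the template is AGGGCTACCACGTAGAGGGTATAGGGAGAAAGGATCAATACATTTT; antiparallel, so 5'→3' the coding strand is TTTTACATAACTAGGAAAGAGGGATATGGGAGATGCACCATCGGGA. Replace T with U for the mRNA.

5'-UUUUACAUAACUAGGAAAGAGGGAUAUGGGAGAUGCACCAUCGGGA-3'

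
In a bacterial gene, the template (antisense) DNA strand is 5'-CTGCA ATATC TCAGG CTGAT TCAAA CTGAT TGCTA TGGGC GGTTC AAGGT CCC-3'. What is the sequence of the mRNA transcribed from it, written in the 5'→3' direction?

RNA polymerase reads the template 3'→5' and synthesizes mRNA 5'→3' by base-pairing (A→U, T→A, G↔C). The complement of the template is GACGTTATAGAGTCCGACTAAGTTTGACTAACGATACCCGCCAAGTTCCAGGG; antiparallel, so 5'→3' the coding strand is GGGACCTTGAACCGCCCATAGCAATCAGTTTGAATCAGCCTGAGATATTGCAG. Replace T with U for the mRNA.

5′-GGGACCUUGAACCGCCCAUAGCAAUCAGUUUGAAUCAGCCUGAGAUAUUGCAG-3′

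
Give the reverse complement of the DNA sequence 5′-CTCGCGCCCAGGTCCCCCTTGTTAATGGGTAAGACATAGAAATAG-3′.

5'-CTATTTCTATGTCTTACCCATTAACAAGGGGGACCTGGGCGCGAG-3'

Complement each base (A↔T, G↔C): GAGCGCGGGTCCAGGGGGAACAATTACCCATTCTGTATCTTTATC. Then reverse.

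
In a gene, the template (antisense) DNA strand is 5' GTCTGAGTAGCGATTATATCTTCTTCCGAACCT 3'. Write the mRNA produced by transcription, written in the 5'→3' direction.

5'-AGGUUCGGAAGAAGAUAUAAUCGCUACUCAGAC-3'

RNA polymerase reads the template 3'→5' and synthesizes mRNA 5'→3' by base-pairing (A→U, T→A, G↔C). The complement of the template is CAGACTCATCGCTAATATAGAAGAAGGCTTGGA; antiparallel, so 5'→3' the coding strand is AGGTTCGGAAGAAGATATAATCGCTACTCAGAC. Replace T with U for the mRNA.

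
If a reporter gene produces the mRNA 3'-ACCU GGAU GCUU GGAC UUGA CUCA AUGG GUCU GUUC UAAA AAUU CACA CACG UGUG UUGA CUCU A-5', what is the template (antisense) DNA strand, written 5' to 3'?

5'-TGGACCTACGAACCTGAACTGAGTTACCCAGACAAGATTTTTAAGTGTGTGCACACAACTGAGAT-3'

Written 5'→3' the mRNA is AUCUCAGUUGUGUGCACACACUUAAAAAUCUUGUCUGGGUAACUCAGUUCAGGUUCGUAGGUCCA, so the coding DNA strand is ATCTCAGTTGTGTGCACACACTTAAAAATCTTGTCTGGGTAACTCAGTTCAGGTTCGTAGGTCCA. The template is its reverse complement.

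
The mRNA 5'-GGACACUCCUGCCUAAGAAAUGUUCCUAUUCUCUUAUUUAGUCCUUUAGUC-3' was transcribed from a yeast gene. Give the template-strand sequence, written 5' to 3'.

5'-GACTAAAGGACTAAATAAGAGAATAGGAACATTTCTTAGGCAGGAGTGTCC-3'

Replace U with T to get the coding DNA strand: GGACACTCCTGCCTAAGAAATGTTCCTATTCTCTTATTTAGTCCTTTAGTC. The template strand is its reverse complement (complement CCTGTGAGGACGGATTCTTTACAAGGATAAGAGAATAAATCAGGAAATCAG, then reverse).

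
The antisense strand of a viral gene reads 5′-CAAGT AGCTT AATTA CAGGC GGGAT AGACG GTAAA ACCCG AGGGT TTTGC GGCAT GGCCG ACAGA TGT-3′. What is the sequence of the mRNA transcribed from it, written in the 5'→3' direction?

RNA polymerase reads the template 3'→5' and synthesizes mRNA 5'→3' by base-pairing (A→U, T→A, G↔C). The complement of the template is GTTCATCGAATTAATGTCCGCCCTATCTGCCATTTTGGGCTCCCAAAACGCCGTACCGGCTGTCTACA; antiparallel, so 5'→3' the coding strand is ACATCTGTCGGCCATGCCGCAAAACCCTCGGGTTTTACCGTCTATCCCGCCTGTAATTAAGCTACTTG. Replace T with U for the mRNA.

5′-ACAUCUGUCGGCCAUGCCGCAAAACCCUCGGGUUUUACCGUCUAUCCCGCCUGUAAUUAAGCUACUUG-3′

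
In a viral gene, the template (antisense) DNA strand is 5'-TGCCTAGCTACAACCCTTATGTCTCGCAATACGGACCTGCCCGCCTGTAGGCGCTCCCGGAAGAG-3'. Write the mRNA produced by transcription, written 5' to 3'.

The mRNA has the sequence of the coding strand (reverse complement of the template) with T→U. Reverse complement of TGCCTAGCTACAACCCTTATGTCTCGCAATACGGACCTGCCCGCCTGTAGGCGCTCCCGGAAGAG is CTCTTCCGGGAGCGCCTACAGGCGGGCAGGTCCGTATTGCGAGACATAAGGGTTGTAGCTAGGCA; then T→U.

5'-CUCUUCCGGGAGCGCCUACAGGCGGGCAGGUCCGUAUUGCGAGACAUAAGGGUUGUAGCUAGGCA-3'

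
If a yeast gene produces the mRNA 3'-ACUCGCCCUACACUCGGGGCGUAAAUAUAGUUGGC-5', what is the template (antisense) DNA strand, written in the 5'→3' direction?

5'-TGAGCGGGATGTGAGCCCCGCATTTATATCAACCG-3'

Written 5'→3' the mRNA is CGGUUGAUAUAAAUGCGGGGCUCACAUCCCGCUCA, so the coding DNA strand is CGGTTGATATAAATGCGGGGCTCACATCCCGCTCA. The template is its reverse complement.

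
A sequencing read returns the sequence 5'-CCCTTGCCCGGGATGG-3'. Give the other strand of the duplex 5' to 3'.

The complement of CCCTTGCCCGGGATGG is GGGAACGGGCCCTACC (A↔T, G↔C). DNA strands are antiparallel, so the complementary strand runs 3'→5'; reversing gives the 5'→3' form.

5'-CCATCCCGGGCAAGGG-3'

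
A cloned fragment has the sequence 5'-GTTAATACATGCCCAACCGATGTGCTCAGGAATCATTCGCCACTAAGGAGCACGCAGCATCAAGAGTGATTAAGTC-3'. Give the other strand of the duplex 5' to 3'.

The complement of GTTAATACATGCCCAACCGATGTGCTCAGGAATCATTCGCCACTAAGGAGCACGCAGCATCAAGAGTGATTAAGTC is CAATTATGTACGGGTTGGCTACACGAGTCCTTAGTAAGCGGTGATTCCTCGTGCGTCGTAGTTCTCACTAATTCAG (A↔T, G↔C). DNA strands are antiparallel, so the complementary strand runs 3'→5'; reversing gives the 5'→3' form.

5'-GACTTAATCACTCTTGATGCTGCGTGCTCCTTAGTGGCGAATGATTCCTGAGCACATCGGTTGGGCATGTATTAAC-3'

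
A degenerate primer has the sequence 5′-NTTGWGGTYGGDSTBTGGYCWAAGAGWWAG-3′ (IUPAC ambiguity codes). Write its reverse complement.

5′-CTWWCTCTTWGRCCAVASHCCRACCWCAAN-3′

Standard pairs A↔T, G↔C; ambiguity codes pair Y↔R, W↔W, S↔S, B↔V, D↔H, N↔N. Complement (NAACWCCARCCHSAVACCRGWTTCTCWWTC), then reverse for 5'→3'.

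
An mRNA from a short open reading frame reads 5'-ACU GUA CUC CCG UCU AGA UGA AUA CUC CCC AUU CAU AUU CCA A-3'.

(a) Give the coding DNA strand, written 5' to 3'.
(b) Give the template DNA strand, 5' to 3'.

(a) 5'-ACTGTACTCCCGTCTAGATGAATACTCCCCATTCATATTCCAA-3'
(b) 5'-TTGGAATATGAATGGGGAGTATTCATCTAGACGGGAGTACAGT-3'

(a) The coding strand matches the mRNA with U→T.
(b) The template strand is the reverse complement of the coding strand.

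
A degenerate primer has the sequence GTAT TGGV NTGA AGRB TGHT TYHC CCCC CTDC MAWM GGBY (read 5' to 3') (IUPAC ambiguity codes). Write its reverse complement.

Standard pairs A↔T, G↔C; ambiguity codes pair R↔Y, M↔K, W↔W, B↔V, D↔H, N↔N. Complement (CATAACCBNACTTCYVACDAARDGGGGGGAHGKTWKCCVR), then reverse for 5'→3'.

5'-RVCCKWTKGHAGGGGGGDRAADCAVYCTTCANBCCAATAC-3'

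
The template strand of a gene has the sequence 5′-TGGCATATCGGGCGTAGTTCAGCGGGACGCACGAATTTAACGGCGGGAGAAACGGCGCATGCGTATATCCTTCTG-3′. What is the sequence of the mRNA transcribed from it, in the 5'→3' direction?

The mRNA has the sequence of the coding strand (reverse complement of the template) with T→U. Reverse complement of TGGCATATCGGGCGTAGTTCAGCGGGACGCACGAATTTAACGGCGGGAGAAACGGCGCATGCGTATATCCTTCTG is CAGAAGGATATACGCATGCGCCGTTTCTCCCGCCGTTAAATTCGTGCGTCCCGCTGAACTACGCCCGATATGCCA; then T→U.

5′-CAGAAGGAUAUACGCAUGCGCCGUUUCUCCCGCCGUUAAAUUCGUGCGUCCCGCUGAACUACGCCCGAUAUGCCA-3′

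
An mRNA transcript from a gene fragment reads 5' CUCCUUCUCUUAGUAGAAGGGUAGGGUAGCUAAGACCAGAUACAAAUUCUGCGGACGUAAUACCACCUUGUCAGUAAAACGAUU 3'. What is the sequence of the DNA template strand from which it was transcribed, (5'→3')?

5′-AATCGTTTTACTGACAAGGTGGTATTACGTCCGCAGAATTTGTATCTGGTCTTAGCTACCCTACCCTTCTACTAAGAGAAGGAG-3′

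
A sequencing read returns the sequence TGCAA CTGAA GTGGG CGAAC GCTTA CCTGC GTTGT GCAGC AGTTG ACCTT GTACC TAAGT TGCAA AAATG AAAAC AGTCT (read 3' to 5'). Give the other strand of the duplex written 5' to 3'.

5'-ACGTTGACTTCACCCGCTTGCGAATGGACGCAACACGTCGTCAACTGGAACATGGATTCAACGTTTTTACTTTTGTCAGA-3'

The strand is given 3'→5', so its complement runs 5'→3' in the same left-to-right order: pair each base A↔T, G↔C.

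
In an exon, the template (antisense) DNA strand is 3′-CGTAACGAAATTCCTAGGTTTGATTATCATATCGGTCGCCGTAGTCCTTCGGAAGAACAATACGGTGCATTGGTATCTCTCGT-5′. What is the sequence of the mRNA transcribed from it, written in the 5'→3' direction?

5'-GCAUUGCUUUAAGGAUCCAAACUAAUAGUAUAGCCAGCGGCAUCAGGAAGCCUUCUUGUUAUGCCACGUAACCAUAGAGAGCA-3'

Reading the template 3'→5' as shown, RNA polymerase pairs each base (A→U, T→A, G↔C) to build mRNA 5'→3' directly.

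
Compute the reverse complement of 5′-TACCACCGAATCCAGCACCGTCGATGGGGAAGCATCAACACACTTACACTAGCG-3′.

Complement each base (A↔T, G↔C): ATGGTGGCTTAGGTCGTGGCAGCTACCCCTTCGTAGTTGTGTGAATGTGATCGC. Then reverse.

5′-CGCTAGTGTAAGTGTGTTGATGCTTCCCCATCGACGGTGCTGGATTCGGTGGTA-3′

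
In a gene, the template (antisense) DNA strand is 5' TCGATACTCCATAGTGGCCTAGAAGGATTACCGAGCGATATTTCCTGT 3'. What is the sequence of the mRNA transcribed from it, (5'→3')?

RNA polymerase reads the template 3'→5' and synthesizes mRNA 5'→3' by base-pairing (A→U, T→A, G↔C). The complement of the template is AGCTATGAGGTATCACCGGATCTTCCTAATGGCTCGCTATAAAGGACA; antiparallel, so 5'→3' the coding strand is ACAGGAAATATCGCTCGGTAATCCTTCTAGGCCACTATGGAGTATCGA. Replace T with U for the mRNA.

5'-ACAGGAAAUAUCGCUCGGUAAUCCUUCUAGGCCACUAUGGAGUAUCGA-3'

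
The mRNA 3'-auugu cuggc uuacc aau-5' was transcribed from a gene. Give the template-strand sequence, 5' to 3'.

Written 5'→3' the mRNA is UAACCAUUCGGUCUGUUA, so the coding DNA strand is TAACCATTCGGTCTGTTA. The template is its reverse complement.

5'-TAACAGACCGAATGGTTA-3'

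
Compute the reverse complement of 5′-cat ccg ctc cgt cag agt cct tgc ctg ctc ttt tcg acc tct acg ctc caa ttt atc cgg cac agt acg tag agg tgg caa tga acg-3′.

Complement each base (A↔T, G↔C): GTAGGCGAGGCAGTCTCAGGAACGGACGAGAAAAGCTGGAGATGCGAGGTTAAATAGGCCGTGTCATGCATCTCCACCGTTACTTGC. Then reverse.

5'-CGTTCATTGCCACCTCTACGTACTGTGCCGGATAAATTGGAGCGTAGAGGTCGAAAAGAGCAGGCAAGGACTCTGACGGAGCGGATG-3'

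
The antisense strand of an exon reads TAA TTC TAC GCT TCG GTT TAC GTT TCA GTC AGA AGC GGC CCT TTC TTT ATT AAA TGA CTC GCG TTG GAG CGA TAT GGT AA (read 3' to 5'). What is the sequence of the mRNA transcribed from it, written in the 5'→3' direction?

5'-AUUAAGAUGCGAAGCCAAAUGCAAAGUCAGUCUUCGCCGGGAAAGAAAUAAUUUACUGAGCGCAACCUCGCUAUACCAUU-3'

Reading the template 3'→5' as shown, RNA polymerase pairs each base (A→U, T→A, G↔C) to build mRNA 5'→3' directly.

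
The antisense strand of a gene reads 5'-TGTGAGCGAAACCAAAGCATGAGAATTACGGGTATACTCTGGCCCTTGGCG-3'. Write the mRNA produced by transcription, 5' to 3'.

5'-CGCCAAGGGCCAGAGUAUACCCGUAAUUCUCAUGCUUUGGUUUCGCUCACA-3'

RNA polymerase reads the template 3'→5' and synthesizes mRNA 5'→3' by base-pairing (A→U, T→A, G↔C). The complement of the template is ACACTCGCTTTGGTTTCGTACTCTTAATGCCCATATGAGACCGGGAACCGC; antiparallel, so 5'→3' the coding strand is CGCCAAGGGCCAGAGTATACCCGTAATTCTCATGCTTTGGTTTCGCTCACA. Replace T with U for the mRNA.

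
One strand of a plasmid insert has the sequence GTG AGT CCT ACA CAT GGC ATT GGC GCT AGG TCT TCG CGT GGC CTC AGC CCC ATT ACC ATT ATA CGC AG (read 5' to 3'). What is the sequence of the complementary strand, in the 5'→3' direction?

5'-CTGCGTATAATGGTAATGGGGCTGAGGCCACGCGAAGACCTAGCGCCAATGCCATGTGTAGGACTCAC-3'

Pairing A↔T and G↔C gives CACTCAGGATGTGTACCGTAACCGCGATCCAGAAGCGCACCGGAGTCGGGGTAATGGTAATATGCGTC, running 3'→5'. Reverse for the 5'→3' convention.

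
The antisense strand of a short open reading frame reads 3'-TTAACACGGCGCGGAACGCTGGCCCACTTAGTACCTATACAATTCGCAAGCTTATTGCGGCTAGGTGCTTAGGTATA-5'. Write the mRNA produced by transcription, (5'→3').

5'-AAUUGUGCCGCGCCUUGCGACCGGGUGAAUCAUGGAUAUGUUAAGCGUUCGAAUAACGCCGAUCCACGAAUCCAUAU-3'

Reading the template 3'→5' as shown, RNA polymerase pairs each base (A→U, T→A, G↔C) to build mRNA 5'→3' directly.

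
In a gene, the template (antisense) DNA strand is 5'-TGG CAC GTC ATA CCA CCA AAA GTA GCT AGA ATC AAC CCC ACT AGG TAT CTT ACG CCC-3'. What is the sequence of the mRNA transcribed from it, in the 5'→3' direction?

5'-GGGCGUAAGAUACCUAGUGGGGUUGAUUCUAGCUACUUUUGGUGGUAUGACGUGCCA-3'

The mRNA has the sequence of the coding strand (reverse complement of the template) with T→U. Reverse complement of TGGCACGTCATACCACCAAAAGTAGCTAGAATCAACCCCACTAGGTATCTTACGCCC is GGGCGTAAGATACCTAGTGGGGTTGATTCTAGCTACTTTTGGTGGTATGACGTGCCA; then T→U.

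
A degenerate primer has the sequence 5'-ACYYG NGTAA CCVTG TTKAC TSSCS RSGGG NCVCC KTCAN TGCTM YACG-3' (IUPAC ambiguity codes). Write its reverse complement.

5'-CGTRKAGCANTGAMGGBGNCCCSYSGSSAGTMAACABGGTTACNCRRGT-3'

Standard pairs A↔T, G↔C; ambiguity codes pair R↔Y, M↔K, S↔S, V↔B, N↔N. Complement (TGRRCNCATTGGBACAAMTGASSGSYSCCCNGBGGMAGTNACGAKRTGC), then reverse for 5'→3'.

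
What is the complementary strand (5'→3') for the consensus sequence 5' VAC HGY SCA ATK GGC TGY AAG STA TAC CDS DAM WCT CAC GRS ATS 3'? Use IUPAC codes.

Standard pairs A↔T, G↔C; ambiguity codes pair R↔Y, M↔K, W↔W, S↔S, D↔H, V↔B. Complement (BTGDCRSGTTAMCCGACRTTCSATATGGHSHTKWGAGTGCYSTAS), then reverse for 5'→3'.

5'-SATSYCGTGAGWKTHSHGGTATASCTTRCAGCCMATTGSRCDGTB-3'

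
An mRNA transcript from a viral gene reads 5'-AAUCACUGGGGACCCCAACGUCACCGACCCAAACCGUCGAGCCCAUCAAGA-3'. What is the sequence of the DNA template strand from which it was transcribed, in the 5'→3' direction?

Replace U with T to get the coding DNA strand: AATCACTGGGGACCCCAACGTCACCGACCCAAACCGTCGAGCCCATCAAGA. The template strand is its reverse complement (complement TTAGTGACCCCTGGGGTTGCAGTGGCTGGGTTTGGCAGCTCGGGTAGTTCT, then reverse).

5′-TCTTGATGGGCTCGACGGTTTGGGTCGGTGACGTTGGGGTCCCCAGTGATT-3′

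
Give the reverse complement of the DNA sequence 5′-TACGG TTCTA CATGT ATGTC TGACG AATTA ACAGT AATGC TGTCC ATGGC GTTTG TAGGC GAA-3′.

Complement each base (A↔T, G↔C): ATGCCAAGATGTACATACAGACTGCTTAATTGTCATTACGACAGGTACCGCAAACATCCGCTT. Then reverse.

5′-TTCGCCTACAAACGCCATGGACAGCATTACTGTTAATTCGTCAGACATACATGTAGAACCGTA-3′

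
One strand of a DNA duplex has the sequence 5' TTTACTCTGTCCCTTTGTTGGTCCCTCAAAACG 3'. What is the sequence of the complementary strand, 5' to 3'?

5'-CGTTTTGAGGGACCAACAAAGGGACAGAGTAAA-3'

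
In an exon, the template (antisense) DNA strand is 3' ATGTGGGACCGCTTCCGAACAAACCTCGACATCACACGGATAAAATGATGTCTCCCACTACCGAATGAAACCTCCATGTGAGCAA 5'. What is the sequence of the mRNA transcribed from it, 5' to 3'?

5'-UACACCCUGGCGAAGGCUUGUUUGGAGCUGUAGUGUGCCUAUUUUACUACAGAGGGUGAUGGCUUACUUUGGAGGUACACUCGUU-3'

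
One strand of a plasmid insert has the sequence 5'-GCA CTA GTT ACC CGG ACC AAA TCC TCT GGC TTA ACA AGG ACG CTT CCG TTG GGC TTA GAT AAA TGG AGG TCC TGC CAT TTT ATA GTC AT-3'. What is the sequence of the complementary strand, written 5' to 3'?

Pairing A↔T and G↔C gives CGTGATCAATGGGCCTGGTTTAGGAGACCGAATTGTTCCTGCGAAGGCAACCCGAATCTATTTACCTCCAGGACGGTAAAATATCAGTA, running 3'→5'. Reverse for the 5'→3' convention.

5'-ATGACTATAAAATGGCAGGACCTCCATTTATCTAAGCCCAACGGAAGCGTCCTTGTTAAGCCAGAGGATTTGGTCCGGGTAACTAGTGC-3'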